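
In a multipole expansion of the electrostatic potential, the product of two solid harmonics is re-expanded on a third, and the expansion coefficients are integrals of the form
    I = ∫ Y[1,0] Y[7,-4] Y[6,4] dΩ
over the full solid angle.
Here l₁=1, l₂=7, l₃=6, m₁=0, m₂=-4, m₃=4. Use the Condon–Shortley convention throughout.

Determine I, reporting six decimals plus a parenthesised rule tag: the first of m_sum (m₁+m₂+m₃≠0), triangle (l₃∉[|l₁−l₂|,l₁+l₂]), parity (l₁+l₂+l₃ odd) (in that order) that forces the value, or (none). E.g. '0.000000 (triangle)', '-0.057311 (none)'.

Rules hold: Σm=0, L=14 even, 6≤6≤8.
N = 3·15·13 = 585
Δ = 2!·0!·12!/15! = 1/1365
Racah Σ t=1..1: t=1:−1/518400 = -1/518400
⇒ 3j(1 7 6; 0 0 0)² = 7/195, sgn -1
Racah Σ t=1..1: t=1:−1/7257600 = -1/7257600
⇒ 3j(1 7 6; 0 -4 4)² = 11/455, sgn -1
4πI² = N·(3j₀)²·(3jₘ)² = 33/65
I = +1·√(0.507692/4π) = 0.20099968
No selection rule forces the value: the integral is nonzero (none).

0.201000 (none)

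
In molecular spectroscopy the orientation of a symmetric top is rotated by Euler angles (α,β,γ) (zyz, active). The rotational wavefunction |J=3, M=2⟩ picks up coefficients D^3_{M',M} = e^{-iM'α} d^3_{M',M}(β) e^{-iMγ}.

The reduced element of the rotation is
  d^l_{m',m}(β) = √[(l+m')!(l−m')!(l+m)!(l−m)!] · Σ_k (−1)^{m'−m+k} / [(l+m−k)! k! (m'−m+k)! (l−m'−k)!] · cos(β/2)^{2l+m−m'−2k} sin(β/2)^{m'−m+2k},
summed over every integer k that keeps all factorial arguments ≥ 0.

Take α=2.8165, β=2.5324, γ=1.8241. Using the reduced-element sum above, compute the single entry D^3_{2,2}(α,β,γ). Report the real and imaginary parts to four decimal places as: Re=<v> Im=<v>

First d^3_{2,2}(β=2.5324), then the phase factors e^{-i(2)α} and e^{-i(2)γ}:
Half-angle: c=0.299908, s=0.953968. N=√(120·1·120·1)=120.000000
k∈{0,1} keeps every argument non-negative
  k=0: (−1)^0·120.0000/(120)·0.2999^6·0.9540^0 = +0.000728
  k=1: (−1)^1·120.0000/(24)·0.2999^4·0.9540^2 = -0.036812
d^3_{2,2}(2.5324) = +0.000728 -0.036812 = -0.036084
Phases: e^{-i·(2)·2.8165}=+0.795972+0.605334i, e^{-i·(2)·1.8241}=-0.874396+0.485214i ⇒ D=+0.035713+0.005163i

Re=0.0357 Im=0.0052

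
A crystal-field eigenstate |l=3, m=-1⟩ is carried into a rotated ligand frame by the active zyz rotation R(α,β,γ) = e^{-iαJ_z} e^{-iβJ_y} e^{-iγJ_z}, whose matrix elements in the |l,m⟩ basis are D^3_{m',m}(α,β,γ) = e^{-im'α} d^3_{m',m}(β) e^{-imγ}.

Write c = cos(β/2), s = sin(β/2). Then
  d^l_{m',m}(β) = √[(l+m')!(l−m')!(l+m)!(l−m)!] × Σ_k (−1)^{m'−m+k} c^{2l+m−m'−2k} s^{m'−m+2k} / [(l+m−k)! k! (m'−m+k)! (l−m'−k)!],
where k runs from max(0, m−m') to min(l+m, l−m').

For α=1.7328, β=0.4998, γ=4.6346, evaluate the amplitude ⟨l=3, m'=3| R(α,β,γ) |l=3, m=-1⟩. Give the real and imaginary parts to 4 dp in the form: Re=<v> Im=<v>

Re=0.0115 Im=-0.0073

Split into d^3_{3,-1}(β=0.4998) × two z-phases.
With c≡cos(β/2)=0.968937 and s≡sin(β/2)=0.247307, N=[720·1·2·24]^{1/2}=185.903201
k: max(0,(-1)−(3))=0 … min(3+(-1),3−(3))=0
  k=0: (−1)^4·185.9032/(48)·0.9689^2·0.2473^4 = +0.013601
d^3_{3,-1}(0.4998) = +0.013601
D = (+0.467103+0.884203i)·(+0.013601)·(-0.077711-0.996976i) = +0.011496-0.007269i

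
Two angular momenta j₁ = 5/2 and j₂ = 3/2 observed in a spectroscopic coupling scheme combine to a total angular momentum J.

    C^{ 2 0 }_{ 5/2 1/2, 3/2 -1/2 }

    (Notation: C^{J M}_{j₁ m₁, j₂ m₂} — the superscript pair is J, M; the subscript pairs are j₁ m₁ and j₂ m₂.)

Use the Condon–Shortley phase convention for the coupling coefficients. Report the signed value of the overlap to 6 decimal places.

-0.267261

triangle: 2!×3!×1!/7! = 12/5040
(j±m)!: 3!×2!×1!×2!×2!×2! = 96
prefactor² = (2J+1)×Δ×N² = 8/7
  k=0: +1/(0!×2!×2!×1!×1!×0!) = 1/4
  k=1: −1/(1!×1!×1!×0!×2!×1!) = -1/2
Σ = -1/4  ⇒  CG² = 8/7×(-1/4)² = 1/14
CG = −√(1/14) = -0.267261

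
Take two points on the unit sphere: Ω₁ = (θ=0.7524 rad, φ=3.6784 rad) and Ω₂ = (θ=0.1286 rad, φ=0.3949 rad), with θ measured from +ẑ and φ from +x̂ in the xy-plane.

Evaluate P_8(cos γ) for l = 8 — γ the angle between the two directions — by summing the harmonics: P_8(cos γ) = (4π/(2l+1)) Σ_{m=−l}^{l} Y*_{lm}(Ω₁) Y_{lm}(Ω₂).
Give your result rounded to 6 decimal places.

Expand P_8 via completeness: Σ_{m} conj(Y_{8,m}) at Ω₁ times Y_{8,m} at Ω₂ —
  m=-8: Y*=(-0.009952, -0.022410)  Y=(-0.000000, 0.000000)  product (0.000000, 0.000000)
  m=-7: Y*=(0.085517, 0.060544)  Y=(-0.000001, -0.000000)  product (-0.000000, -0.000000)
  m=-6: Y*=(-0.267356, -0.021233)  Y=(-0.000016, -0.000016)  product (0.000004, 0.000005)
  m=-5: Y*=(0.396494, -0.195237)  Y=(-0.000129, -0.000302)  product (-0.000110, -0.000095)
  m=-4: Y*=(-0.225478, 0.346845)  Y=(-0.000031, -0.003505)  product (0.001223, 0.000780)
  m=-3: Y*=(0.001782, -0.044957)  Y=(0.010428, -0.025653)  product (-0.001135, -0.000515)
  m=-2: Y*=(-0.171198, -0.315486)  Y=(0.108984, -0.109948)  product (-0.053345, -0.015560)
  m=-1: Y*=(0.195082, 0.116093)  Y=(0.503483, -0.209849)  product (0.122582, 0.017513)
  m=+0: Y*=(0.296762, -0.000000)  Y=(0.841584, 0.000000)  product (0.249750, 0.000000)
  m=+1: Y*=(-0.195082, 0.116093)  Y=(-0.503483, -0.209849)  product (0.122582, -0.017513)
  m=+2: Y*=(-0.171198, 0.315486)  Y=(0.108984, 0.109948)  product (-0.053345, 0.015560)
  m=+3: Y*=(-0.001782, -0.044957)  Y=(-0.010428, -0.025653)  product (-0.001135, 0.000515)
  m=+4: Y*=(-0.225478, -0.346845)  Y=(-0.000031, 0.003505)  product (0.001223, -0.000780)
  m=+5: Y*=(-0.396494, -0.195237)  Y=(0.000129, -0.000302)  product (-0.000110, 0.000095)
  m=+6: Y*=(-0.267356, 0.021233)  Y=(-0.000016, 0.000016)  product (0.000004, -0.000005)
  m=+7: Y*=(-0.085517, 0.060544)  Y=(0.000001, -0.000000)  product (-0.000000, 0.000000)
  m=+8: Y*=(-0.009952, 0.022410)  Y=(-0.000000, -0.000000)  product (0.000000, -0.000000)
Σ over m = (0.388189, -0.000000); ×(4π/17) → (0.286948, -0.000000). Real part: 0.286948

0.286948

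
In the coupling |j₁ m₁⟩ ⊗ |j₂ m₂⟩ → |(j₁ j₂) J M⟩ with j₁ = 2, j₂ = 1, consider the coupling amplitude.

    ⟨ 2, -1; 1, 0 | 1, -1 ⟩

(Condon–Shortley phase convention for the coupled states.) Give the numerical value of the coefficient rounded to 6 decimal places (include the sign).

j₁+j₂−J=2  J+j₁−j₂=2  J−j₁+j₂=0  j₁+j₂+J+1=5
(j₁±m₁, j₂±m₂, J±M) = (1,3,1,1,0,2)
P² = 6/5
sum k=1..1:
  [1] −1/2 = -1/2
S = -1/2
C² = P²·S² = 3/10 ; C = -0.547723

−√(3/10) ≈ -0.547723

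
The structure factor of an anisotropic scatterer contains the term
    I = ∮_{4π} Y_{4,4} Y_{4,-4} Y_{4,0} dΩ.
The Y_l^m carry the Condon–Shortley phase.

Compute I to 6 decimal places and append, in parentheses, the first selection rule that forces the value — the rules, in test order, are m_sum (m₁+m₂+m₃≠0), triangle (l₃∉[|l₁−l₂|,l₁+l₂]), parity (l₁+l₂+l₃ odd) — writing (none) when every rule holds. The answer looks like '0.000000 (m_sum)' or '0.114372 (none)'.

Checks pass: Σm=0; 12 even; l₃=4∈[0,8].
(2·4+1)(2·4+1)(2·4+1) = 729
Δ: 4! 4! 4! / 13! → 1/450450
sum: t=0:+1/13824 t=1:−1/216 t=2:+1/64 t=3:−1/216 t=4:+1/13824 = 5/768
3j²(4 4 4; 0 0 0) = Δ·Π!·Σ² = 18/1001  (sign +1)
sum: t=0:+1/13824 = 1/13824
3j²(4 4 4; 4 -4 0) = Δ·Π!·Σ² = 14/1287  (sign +1)
combine: 4πI² = 729·18/1001·14/1287 = 2916/20449
take √, sign +1: I = 0.10652531
No selection rule forces the value: the integral is nonzero (none).

0.106525 (none)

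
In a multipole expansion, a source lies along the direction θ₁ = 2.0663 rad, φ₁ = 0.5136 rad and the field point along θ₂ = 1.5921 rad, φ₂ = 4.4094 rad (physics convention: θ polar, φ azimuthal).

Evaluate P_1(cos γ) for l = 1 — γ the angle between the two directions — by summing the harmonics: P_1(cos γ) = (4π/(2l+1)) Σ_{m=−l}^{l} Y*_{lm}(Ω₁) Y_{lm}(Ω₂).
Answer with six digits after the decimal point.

Summing Y*_{l m}(θ₁,φ₁)·Y_{l m}(θ₂,φ₂) over m ∈ [−1, 1]; prefactor 4π/(2·1+1) = 4.188790:
  [-1]  conj(Y_{1,-1})(Ω₁) = +0.264727+0.149331i ; Y_{1,-1}(Ω₂) = -0.103063+0.329682i ; Δ = -0.076515+0.071885i
  [+0]  conj(Y_{1,0})(Ω₁) = -0.232318-0.000000i ; Y_{1,0}(Ω₂) = -0.010408+0.000000i ; Δ = +0.002418+0.000000i
  [+1]  conj(Y_{1,1})(Ω₁) = -0.264727+0.149331i ; Y_{1,1}(Ω₂) = +0.103063+0.329682i ; Δ = -0.076515-0.071885i
Total Σ_m = -0.150613+0.000000i. Multiply by 4.188790: -0.630885+0.000000i. P_1(cos γ) = -0.630885

-0.630885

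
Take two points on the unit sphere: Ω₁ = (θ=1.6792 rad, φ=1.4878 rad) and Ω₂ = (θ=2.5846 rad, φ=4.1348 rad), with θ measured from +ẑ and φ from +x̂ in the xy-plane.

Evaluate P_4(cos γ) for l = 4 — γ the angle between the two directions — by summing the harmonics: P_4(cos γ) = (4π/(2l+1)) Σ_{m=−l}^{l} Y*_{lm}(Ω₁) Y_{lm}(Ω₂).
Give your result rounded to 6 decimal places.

Term-by-term m-sum for l=4 (normalisation 4π/9 = 1.396263):
  m=-4: (+0.408632-0.140874i) × (-0.023292+0.025532i) = -0.005921+0.013714i  (running Σ = -0.005921+0.013714i)
  m=-3: (+0.032787+0.128946i) × (-0.154906-0.025312i) = -0.001815-0.020804i  (running Σ = -0.007736-0.007090i)
  m=-2: (+0.299346-0.050151i) × (-0.152633-0.345850i) = -0.063035-0.095874i  (running Σ = -0.070771-0.102965i)
  m=-1: (+0.012309+0.147970i) × (+0.236900-0.363496i) = +0.056703+0.030580i  (running Σ = -0.014068-0.072385i)
  m=0: (+0.280716-0.000000i) × (-0.047063+0.000000i) = -0.013211+0.000000i  (running Σ = -0.027280-0.072385i)
  m=1: (-0.012309+0.147970i) × (-0.236900-0.363496i) = +0.056703-0.030580i  (running Σ = +0.029423-0.102965i)
  m=2: (+0.299346+0.050151i) × (-0.152633+0.345850i) = -0.063035+0.095874i  (running Σ = -0.033612-0.007090i)
  m=3: (-0.032787+0.128946i) × (+0.154906-0.025312i) = -0.001815+0.020804i  (running Σ = -0.035427+0.013714i)
  m=4: (+0.408632+0.140874i) × (-0.023292-0.025532i) = -0.005921-0.013714i  (running Σ = -0.041348+0.000000i)
Σ over m = -0.041348+0.000000i; ×(4π/9) → -0.057732+0.000000i. Real part: -0.057732

-0.057732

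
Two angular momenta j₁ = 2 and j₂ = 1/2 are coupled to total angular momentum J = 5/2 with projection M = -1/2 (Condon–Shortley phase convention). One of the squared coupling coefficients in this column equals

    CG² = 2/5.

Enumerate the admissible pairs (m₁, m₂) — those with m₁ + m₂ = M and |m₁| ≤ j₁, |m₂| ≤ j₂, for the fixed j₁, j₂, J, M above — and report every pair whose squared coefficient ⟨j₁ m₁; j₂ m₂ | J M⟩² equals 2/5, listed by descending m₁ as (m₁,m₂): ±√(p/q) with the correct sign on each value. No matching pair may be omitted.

(-1,1/2): +√(2/5)

Admissible pairs with m₁+m₂ = M = -1/2: (-1,1/2), (0,-1/2)
  (m₁,m₂)=(0,-1/2): CG² = 3/5, CG = +√(3/5)
  (m₁,m₂)=(-1,1/2): CG² = 2/5, CG = +√(2/5)   ← matches the target
Pairs with CG² = 2/5: (-1,1/2): +√(2/5)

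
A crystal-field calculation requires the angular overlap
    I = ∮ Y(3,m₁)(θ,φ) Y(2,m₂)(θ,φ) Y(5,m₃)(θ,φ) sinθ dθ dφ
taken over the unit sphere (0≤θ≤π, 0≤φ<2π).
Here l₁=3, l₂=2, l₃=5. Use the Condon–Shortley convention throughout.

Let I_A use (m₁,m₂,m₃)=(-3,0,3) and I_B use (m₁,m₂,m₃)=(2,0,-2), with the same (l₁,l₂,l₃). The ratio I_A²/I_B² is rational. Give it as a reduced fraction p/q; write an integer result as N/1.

Shared (l₁,l₂,l₃)=(3,2,5): N and (l;000)² cancel in I_A²/I_B².
A: Δ = 0!·6!·4!/11! = 1/2310; Racah Σ t=0..0: t=0:+1/2880 = 1/2880; ⇒ 3j(3 2 5; -3 0 3)² = 2/165, sgn +1
B: Δ = 0!·6!·4!/11! = 1/2310; Racah Σ t=0..0: t=0:+1/480 = 1/480; ⇒ 3j(3 2 5; 2 0 -2)² = 3/110, sgn -1
I_A²/I_B² = (2/165)/(3/110) = 4/9

4/9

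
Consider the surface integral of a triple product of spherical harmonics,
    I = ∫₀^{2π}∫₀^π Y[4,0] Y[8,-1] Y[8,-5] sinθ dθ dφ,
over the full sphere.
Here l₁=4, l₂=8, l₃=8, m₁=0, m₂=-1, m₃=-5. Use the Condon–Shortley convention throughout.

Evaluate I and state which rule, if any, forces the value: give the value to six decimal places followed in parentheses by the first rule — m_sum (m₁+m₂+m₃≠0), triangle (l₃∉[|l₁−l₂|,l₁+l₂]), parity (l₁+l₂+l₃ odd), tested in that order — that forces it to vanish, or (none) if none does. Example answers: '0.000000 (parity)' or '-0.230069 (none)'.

0.000000 (m_sum)

0 − 1 − 5 = -6 ≠ 0: azimuthal integral kills it; I = 0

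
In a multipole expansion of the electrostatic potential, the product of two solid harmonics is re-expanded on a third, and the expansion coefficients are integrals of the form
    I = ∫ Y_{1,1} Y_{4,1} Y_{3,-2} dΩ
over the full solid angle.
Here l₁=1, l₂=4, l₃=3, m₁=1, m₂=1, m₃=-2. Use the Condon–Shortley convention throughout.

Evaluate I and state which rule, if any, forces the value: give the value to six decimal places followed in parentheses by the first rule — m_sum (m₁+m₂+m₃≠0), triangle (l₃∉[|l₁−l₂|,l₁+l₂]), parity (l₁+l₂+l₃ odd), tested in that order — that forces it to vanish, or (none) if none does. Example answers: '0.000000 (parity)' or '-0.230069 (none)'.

-0.106622 (none)

Checks pass: Σm=0; 8 even; l₃=3∈[3,5].
(2·1+1)(2·4+1)(2·3+1) = 189
Δ: 2! 0! 6! / 9! → 1/252
sum: t=1:−1/36 = -1/36
3j²(1 4 3; 0 0 0) = Δ·Π!·Σ² = 4/63  (sign +1)
sum: t=0:+1/240 = 1/240
3j²(1 4 3; 1 1 -2) = Δ·Π!·Σ² = 1/84  (sign -1)
combine: 4πI² = 189·4/63·1/84 = 1/7
take √, sign -1: I = -0.10662181
No selection rule forces the value: the integral is nonzero (none).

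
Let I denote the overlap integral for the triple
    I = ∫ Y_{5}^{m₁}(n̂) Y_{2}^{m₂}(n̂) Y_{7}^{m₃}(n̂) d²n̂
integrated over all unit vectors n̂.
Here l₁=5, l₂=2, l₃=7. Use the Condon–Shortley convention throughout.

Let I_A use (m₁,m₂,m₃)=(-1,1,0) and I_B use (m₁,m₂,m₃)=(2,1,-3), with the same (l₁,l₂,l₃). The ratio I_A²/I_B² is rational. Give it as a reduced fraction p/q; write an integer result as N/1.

49/96

Same 5,2,7: normalisation and zero-m 3j drop out of the ratio.
A: Δ: 0! 10! 4! / 15! → 1/15015; sum: t=0:+1/103680 = 1/103680; 3j²(5 2 7; -1 1 0) = Δ·Π!·Σ² = 7/429  (sign -1)
B: Δ: 0! 10! 4! / 15! → 1/15015; sum: t=0:+1/181440 = 1/181440; 3j²(5 2 7; 2 1 -3) = Δ·Π!·Σ² = 32/1001  (sign +1)
I_A²/I_B² = (7/429)/(32/1001) = 49/96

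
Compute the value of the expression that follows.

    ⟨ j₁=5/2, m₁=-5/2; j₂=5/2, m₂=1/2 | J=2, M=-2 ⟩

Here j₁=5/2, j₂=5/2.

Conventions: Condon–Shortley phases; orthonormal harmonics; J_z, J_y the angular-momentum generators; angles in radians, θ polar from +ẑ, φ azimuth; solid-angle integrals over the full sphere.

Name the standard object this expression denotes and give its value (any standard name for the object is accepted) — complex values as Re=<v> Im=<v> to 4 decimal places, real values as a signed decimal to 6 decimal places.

This is a Clebsch–Gordan (vector-coupling) coefficient.
√[5·3!2!2!/8! · 0!5!3!2!0!4!] = √(720/7)
  +(−1)^3/∏(3,0,2,0,0,2)! = -1/24  (running -1/24)
⟨..|..⟩ = √(720/7)·(-1/24) = -0.422577

Clebsch–Gordan coefficient, −√(5/28) ≈ -0.422577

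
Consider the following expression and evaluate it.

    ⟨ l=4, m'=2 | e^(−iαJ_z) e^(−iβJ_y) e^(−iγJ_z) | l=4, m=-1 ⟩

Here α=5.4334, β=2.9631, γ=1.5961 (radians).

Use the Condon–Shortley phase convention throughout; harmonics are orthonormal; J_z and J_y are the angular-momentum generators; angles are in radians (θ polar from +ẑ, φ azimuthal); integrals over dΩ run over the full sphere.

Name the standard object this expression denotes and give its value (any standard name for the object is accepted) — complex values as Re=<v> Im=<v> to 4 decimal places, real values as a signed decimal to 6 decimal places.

This is a Wigner D-matrix element — the rotation-matrix element ⟨l m'| R(α,β,γ) |l m⟩ in the angular-momentum basis.
D^4_{2,-1}(5.4334,2.9631,1.5961) = e^{-i·2·5.4334}·d^4_{2,-1}(2.9631)·e^{-i·-1·1.5961}. Compute d first:
With c≡cos(β/2)=0.089128 and s≡sin(β/2)=0.996020, N=[720·2·6·120]^{1/2}=1018.233765
Admissible k: 0..2 (factorial args all ≥0)
  k=0: (−1)^3·1018.2338/(72)·0.0891^5·0.9960^3 = -0.000079
  k=1: (−1)^4·1018.2338/(48)·0.0891^3·0.9960^5 = +0.014723
  k=2: (−1)^5·1018.2338/(240)·0.0891^1·0.9960^7 = -0.367728
d^4_{2,-1}(2.9631) = -0.000079 +0.014723 -0.367728 = -0.353084
Attach z-rotation phases: D = e^{-i(2)(5.4334)}·(-0.353084)·e^{-i(-1)(1.5961)} = +0.348901+0.054187i

Wigner D-matrix element, Re=0.3489 Im=0.0542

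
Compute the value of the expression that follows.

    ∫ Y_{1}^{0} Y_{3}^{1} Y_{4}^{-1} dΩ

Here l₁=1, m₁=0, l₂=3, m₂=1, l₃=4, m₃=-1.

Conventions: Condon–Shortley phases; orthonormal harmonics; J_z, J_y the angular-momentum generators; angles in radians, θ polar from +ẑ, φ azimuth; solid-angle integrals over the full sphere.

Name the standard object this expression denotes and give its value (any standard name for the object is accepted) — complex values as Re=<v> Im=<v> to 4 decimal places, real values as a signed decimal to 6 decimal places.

Gaunt coefficient, -0.238414

This is a Gaunt coefficient — the integral of a triple product of spherical harmonics over the sphere.
Rules hold: Σm=0, L=8 even, 2≤4≤4.
N = 3·7·9 = 189
Δ = 0!·2!·6!/9! = 1/252
Racah Σ t=0..0: t=0:+1/36 = 1/36
⇒ 3j(1 3 4; 0 0 0)² = 4/63, sgn +1
Racah Σ t=0..0: t=0:+1/48 = 1/48
⇒ 3j(1 3 4; 0 1 -1)² = 5/84, sgn -1
4πI² = N·(3j₀)²·(3jₘ)² = 5/7
I = -1·√(0.714286/4π) = -0.23841361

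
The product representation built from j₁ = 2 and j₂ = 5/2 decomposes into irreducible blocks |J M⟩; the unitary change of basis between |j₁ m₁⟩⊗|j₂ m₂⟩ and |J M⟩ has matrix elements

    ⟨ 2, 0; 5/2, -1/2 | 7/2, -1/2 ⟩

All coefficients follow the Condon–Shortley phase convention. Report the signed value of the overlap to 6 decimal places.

+0.195180  (= +√(4/105))

√[8·1!3!4!/9! · 2!2!2!3!3!4!] = √(768/35)
  +(−1)^0/∏(0,1,2,2,1,2)! = 1/8  (running 1/8)
  +(−1)^1/∏(1,0,1,1,2,3)! = -1/12  (running 1/24)
⟨..|..⟩ = √(768/35)·(1/24) = +0.195180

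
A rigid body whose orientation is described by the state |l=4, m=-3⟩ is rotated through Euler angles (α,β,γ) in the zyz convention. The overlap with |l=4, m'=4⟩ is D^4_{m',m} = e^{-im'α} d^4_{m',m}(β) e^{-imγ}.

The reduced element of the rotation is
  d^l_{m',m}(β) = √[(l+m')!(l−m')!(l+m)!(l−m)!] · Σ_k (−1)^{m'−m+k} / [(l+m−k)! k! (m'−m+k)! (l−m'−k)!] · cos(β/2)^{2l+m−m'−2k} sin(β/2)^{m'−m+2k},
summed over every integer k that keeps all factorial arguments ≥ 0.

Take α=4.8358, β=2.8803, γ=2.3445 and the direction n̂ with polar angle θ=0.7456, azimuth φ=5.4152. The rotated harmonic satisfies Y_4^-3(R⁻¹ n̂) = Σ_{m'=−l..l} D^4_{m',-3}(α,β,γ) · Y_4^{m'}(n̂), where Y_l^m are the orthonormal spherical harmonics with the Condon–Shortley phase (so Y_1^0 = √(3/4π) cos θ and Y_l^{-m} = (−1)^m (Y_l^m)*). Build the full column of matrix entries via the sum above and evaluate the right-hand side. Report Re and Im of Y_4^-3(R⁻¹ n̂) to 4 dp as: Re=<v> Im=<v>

Need the full column D^4_{m',-3} for m'=−4..4 at α=4.8358, β=2.8803, γ=2.3445.
cos(β/2)=0.130275, sin(β/2)=0.991478
d^4_{-4,-3}: single k=1 term ⇒ +0.000002;  D = +0.000001+0.000002i
d^4_{-3,-3}: k∈[0..1] ⇒ +0.000000 -0.000034 = -0.000034;  D = +0.000030-0.000015i
d^4_{-2,-3}: k∈[0..1] ⇒ -0.000002 +0.000411 = +0.000408;  D = -0.000222-0.000343i
d^4_{-1,-3}: k∈[0..1] ⇒ +0.000038 -0.003682 = -0.003644;  D = -0.002794+0.002339i
d^4_{0,-3}: k∈[0..1] ⇒ -0.000433 +0.025065 = +0.024632;  D = +0.018018+0.016796i
d^4_{1,-3}: k∈[0..1] ⇒ +0.003682 -0.127965 = -0.124283;  D = +0.072909-0.100650i
d^4_{2,-3}: k∈[0..1] ⇒ -0.023778 +0.459099 = +0.435321;  D = -0.381298-0.210037i
d^4_{3,-3}: k∈[0..1] ⇒ +0.112854 -0.933822 = -0.820968;  D = -0.304576+0.762379i
d^4_{4,-3}: single k=0 term ⇒ -0.347046;  D = -0.335677-0.088102i
Y_4^{m'}(θ=0.7456,φ=5.4152) and Σ D·Y over m':
  (+0.0000+0.0000i)·(-0.0887-0.0304i)  (+0.0000-0.0000i)·(-0.2466+0.1470i)  (-0.0002-0.0003i)·(-0.0703+0.4219i)  (-0.0028+0.0023i)·(+0.1186+0.1400i)  (+0.0180+0.0168i)·(-0.3169+0.0000i)  (+0.0729-0.1007i)·(-0.1186+0.1400i)  (-0.3813-0.2100i)·(-0.0703-0.4219i)  (-0.3046+0.7624i)·(+0.2466+0.1470i)  (-0.3357-0.0881i)·(-0.0887+0.0304i)
Y_4^-3(R⁻¹ n̂) = -0.217342+0.333141i

Re=-0.2173 Im=0.3331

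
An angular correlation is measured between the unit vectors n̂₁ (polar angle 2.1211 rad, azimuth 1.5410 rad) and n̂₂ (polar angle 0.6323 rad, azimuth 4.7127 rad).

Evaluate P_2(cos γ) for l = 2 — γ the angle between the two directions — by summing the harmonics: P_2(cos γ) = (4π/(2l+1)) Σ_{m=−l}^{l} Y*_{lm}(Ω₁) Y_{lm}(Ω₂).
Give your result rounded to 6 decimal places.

Expand P_2 via completeness: Σ_{m} conj(Y_{2,m}) at Ω₁ times Y_{2,m} at Ω₂ —
  [-2]  conj(Y_{2,-2})(Ω₁) = (-0.280141, 0.016714) ; Y_{2,-2}(Ω₂) = (-0.134919, 0.000084) ; Δ = (0.037795, -0.002279)
  [-1]  conj(Y_{2,-1})(Ω₁) = (-0.010259, -0.344204) ; Y_{2,-1}(Ω₂) = (0.000115, 0.368307) ; Δ = (0.126772, -0.003818)
  [+0]  conj(Y_{2,0})(Ω₁) = (-0.056639, -0.000000) ; Y_{2,0}(Ω₂) = (0.300300, 0.000000) ; Δ = (-0.017009, -0.000000)
  [+1]  conj(Y_{2,1})(Ω₁) = (0.010259, -0.344204) ; Y_{2,1}(Ω₂) = (-0.000115, 0.368307) ; Δ = (0.126772, 0.003818)
  [+2]  conj(Y_{2,2})(Ω₁) = (-0.280141, -0.016714) ; Y_{2,2}(Ω₂) = (-0.134919, -0.000084) ; Δ = (0.037795, 0.002279)
Total Σ_m = (0.312124, 0.000000). Multiply by 2.513274: (0.784454, 0.000000). P_2(cos γ) = 0.784454

0.784454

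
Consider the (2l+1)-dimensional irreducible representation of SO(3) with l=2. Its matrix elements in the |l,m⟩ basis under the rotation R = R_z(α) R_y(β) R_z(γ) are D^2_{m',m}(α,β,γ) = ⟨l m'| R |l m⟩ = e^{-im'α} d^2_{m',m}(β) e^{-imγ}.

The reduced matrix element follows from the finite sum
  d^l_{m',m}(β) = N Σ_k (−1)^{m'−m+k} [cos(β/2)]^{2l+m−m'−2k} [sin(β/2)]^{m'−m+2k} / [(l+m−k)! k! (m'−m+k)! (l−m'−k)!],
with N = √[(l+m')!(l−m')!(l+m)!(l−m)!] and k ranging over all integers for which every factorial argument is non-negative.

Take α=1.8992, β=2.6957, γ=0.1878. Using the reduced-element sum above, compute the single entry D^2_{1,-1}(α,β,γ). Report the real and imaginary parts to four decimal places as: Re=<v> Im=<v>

First d^2_{1,-1}(β=2.6957), then the phase factors e^{-i(1)α} and e^{-i(-1)γ}:
Half-angle: c=0.221104, s=0.975250. N=√(6·1·1·6)=6.000000
Admissible k: 0..1 (factorial args all ≥0)
  k=0: (−1)^2·6.0000/(2)·0.2211^2·0.9753^2 = +0.139491
  k=1: (−1)^3·6.0000/(6)·0.2211^0·0.9753^4 = -0.904616
d^2_{1,-1}(2.6957) = +0.139491 -0.904616 = -0.765125
D = (-0.322532-0.946558i)·(-0.765125)·(+0.982417+0.186698i) = +0.107225+0.757574i

Re=0.1072 Im=0.7576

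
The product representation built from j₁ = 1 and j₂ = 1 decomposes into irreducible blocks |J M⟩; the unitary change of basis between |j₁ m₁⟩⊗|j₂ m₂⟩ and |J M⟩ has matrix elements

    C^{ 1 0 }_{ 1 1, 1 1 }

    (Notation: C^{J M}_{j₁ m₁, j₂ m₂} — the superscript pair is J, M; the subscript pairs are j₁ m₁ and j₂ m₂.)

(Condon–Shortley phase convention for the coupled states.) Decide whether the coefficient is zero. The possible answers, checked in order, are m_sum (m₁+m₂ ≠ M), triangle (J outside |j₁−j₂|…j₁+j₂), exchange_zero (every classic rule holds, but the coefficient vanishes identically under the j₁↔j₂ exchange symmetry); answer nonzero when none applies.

m-sum: m₁+m₂ = 1+1 = 2, M = 0  ✗ ⇒ coefficient is 0

m_sum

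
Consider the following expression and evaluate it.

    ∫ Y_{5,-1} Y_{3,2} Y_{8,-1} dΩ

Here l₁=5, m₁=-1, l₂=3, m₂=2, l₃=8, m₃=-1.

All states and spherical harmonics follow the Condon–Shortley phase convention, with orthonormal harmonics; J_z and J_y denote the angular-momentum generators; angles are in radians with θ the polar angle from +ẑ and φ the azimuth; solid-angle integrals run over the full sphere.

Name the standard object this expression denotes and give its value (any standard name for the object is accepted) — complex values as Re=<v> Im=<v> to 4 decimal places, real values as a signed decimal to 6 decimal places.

Gaunt coefficient, -0.124685

This is a Gaunt coefficient — the integral of a triple product of spherical harmonics over the sphere.
Rules hold: Σm=0, L=16 even, 2≤8≤8.
N = 11·7·17 = 1309
Δ = 0!·10!·6!/17! = 1/136136
Racah Σ t=0..0: t=0:+1/518400 = 1/518400
⇒ 3j(5 3 8; 0 0 0)² = 56/2431, sgn +1
Racah Σ t=0..0: t=0:+1/2073600 = 1/2073600
⇒ 3j(5 3 8; -1 2 -1)² = 63/9724, sgn -1
4πI² = N·(3j₀)²·(3jₘ)² = 6174/31603
I = -1·√(0.195361/4π) = -0.12468500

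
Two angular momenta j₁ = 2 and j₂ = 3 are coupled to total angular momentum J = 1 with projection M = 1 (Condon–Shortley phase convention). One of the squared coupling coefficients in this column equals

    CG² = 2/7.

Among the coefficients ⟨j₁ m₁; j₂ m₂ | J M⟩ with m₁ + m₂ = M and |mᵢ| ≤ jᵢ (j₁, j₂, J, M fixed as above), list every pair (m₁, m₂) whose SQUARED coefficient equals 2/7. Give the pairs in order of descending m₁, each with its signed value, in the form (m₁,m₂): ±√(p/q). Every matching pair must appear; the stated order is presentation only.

Admissible pairs with m₁+m₂ = M = 1: (-2,3), (-1,2), (0,1), (1,0), (2,-1)
  (m₁,m₂)=(2,-1): CG² = 1/35, CG = +√(1/35)
  (m₁,m₂)=(1,0): CG² = 3/35, CG = −√(3/35)
  (m₁,m₂)=(0,1): CG² = 6/35, CG = +√(6/35)
  (m₁,m₂)=(-1,2): CG² = 2/7, CG = −√(2/7)   ← matches the target
  (m₁,m₂)=(-2,3): CG² = 3/7, CG = +√(3/7)
Pairs with CG² = 2/7: (-1,2): −√(2/7)

(-1,2): −√(2/7)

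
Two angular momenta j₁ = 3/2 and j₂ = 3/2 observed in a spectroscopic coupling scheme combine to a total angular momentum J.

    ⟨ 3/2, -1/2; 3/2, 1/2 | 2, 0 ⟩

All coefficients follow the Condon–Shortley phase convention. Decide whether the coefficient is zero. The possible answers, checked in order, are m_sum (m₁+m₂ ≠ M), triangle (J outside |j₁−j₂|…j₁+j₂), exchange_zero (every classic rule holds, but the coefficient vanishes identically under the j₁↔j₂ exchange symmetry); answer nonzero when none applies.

m-sum: m₁+m₂ = -1/2+1/2 = 0, M = 0  ✓
triangle: |j₁−j₂| = 0 ≤ J = 2 ≤ j₁+j₂ = 3  ✓
exchange: j₁≠j₂ or m₁≠m₂ — the exchange symmetry imposes no constraint here
value check: CG = −√(1/4) = -0.500000 ≠ 0

nonzero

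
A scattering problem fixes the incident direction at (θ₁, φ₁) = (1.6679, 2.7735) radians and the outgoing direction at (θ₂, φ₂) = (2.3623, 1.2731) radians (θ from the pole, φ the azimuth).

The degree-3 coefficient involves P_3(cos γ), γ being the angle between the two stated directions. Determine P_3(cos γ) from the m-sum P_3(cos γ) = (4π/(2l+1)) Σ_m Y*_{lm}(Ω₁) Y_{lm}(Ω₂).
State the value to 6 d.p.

-0.173131

Expand P_3 via completeness: Σ_{m} conj(Y_{3,m}) at Ω₁ times Y_{3,m} at Ω₂ —
  m=-3: Y*=-0.185019+0.367398i  Y=-0.112814+0.090802i  product -0.012488-0.058248i
  m=-2: Y*=-0.072734+0.065905i  Y=+0.297298+0.201388i  product -0.034896+0.004946i
  m=-1: Y*=+0.286007-0.110304i  Y=+0.101963-0.332328i  product -0.007495-0.106295i
  m=+0: Y*=+0.106839-0.000000i  Y=+0.124637+0.000000i  product +0.013316+0.000000i
  m=+1: Y*=-0.286007-0.110304i  Y=-0.101963-0.332328i  product -0.007495+0.106295i
  m=+2: Y*=-0.072734-0.065905i  Y=+0.297298-0.201388i  product -0.034896-0.004946i
  m=+3: Y*=+0.185019+0.367398i  Y=+0.112814+0.090802i  product -0.012488+0.058248i
Accumulated sum -0.096442+0.000000i; after 4π/(2l+1) scaling, -0.173131+0.000000i ⇒ P_3 = -0.173131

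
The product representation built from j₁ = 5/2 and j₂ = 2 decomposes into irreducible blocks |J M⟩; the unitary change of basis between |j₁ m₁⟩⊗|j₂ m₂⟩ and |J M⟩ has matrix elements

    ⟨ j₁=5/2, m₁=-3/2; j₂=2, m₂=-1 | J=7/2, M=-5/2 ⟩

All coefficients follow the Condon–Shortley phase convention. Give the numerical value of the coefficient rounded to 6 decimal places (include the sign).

-0.125988  (= −√(1/63))

triangle: 1!·4!·3!/9! = 144/362880
(j±m)!: 1!·4!·1!·3!·1!·6! = 103680
prefactor² = (2J+1)·Δ·N² = 2304/7
  k=0: +1/(0!·1!·4!·1!·0!·2!) = 1/48
  k=1: −1/(1!·0!·3!·0!·1!·3!) = -1/36
Σ = -1/144  ⇒  CG² = 2304/7·(-1/144)² = 1/63
CG = −√(1/63) = -0.125988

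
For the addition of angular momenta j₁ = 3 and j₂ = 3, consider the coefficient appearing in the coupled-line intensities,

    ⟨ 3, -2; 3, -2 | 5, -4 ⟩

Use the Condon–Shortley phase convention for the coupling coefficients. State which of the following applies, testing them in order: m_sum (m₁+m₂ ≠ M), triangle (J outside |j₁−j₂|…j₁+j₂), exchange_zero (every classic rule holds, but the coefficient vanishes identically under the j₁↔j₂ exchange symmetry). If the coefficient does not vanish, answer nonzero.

m-sum: m₁+m₂ = -2+(-2) = -4, M = -4  ✓
triangle: |j₁−j₂| = 0 ≤ J = 5 ≤ j₁+j₂ = 6  ✓
exchange: j₁=j₂ and m₁=m₂, and (−1)^(j₁+j₂−J) = (−1)^1 = −1 forces ⟨j₁m₁;j₂m₂|JM⟩ = −⟨j₂m₂;j₁m₁|JM⟩ = −⟨j₁m₁;j₂m₂|JM⟩ ⇒ the coefficient vanishes identically
Racah sum check: Σ_k collapses to 0 ⇒ CG = 0

exchange_zero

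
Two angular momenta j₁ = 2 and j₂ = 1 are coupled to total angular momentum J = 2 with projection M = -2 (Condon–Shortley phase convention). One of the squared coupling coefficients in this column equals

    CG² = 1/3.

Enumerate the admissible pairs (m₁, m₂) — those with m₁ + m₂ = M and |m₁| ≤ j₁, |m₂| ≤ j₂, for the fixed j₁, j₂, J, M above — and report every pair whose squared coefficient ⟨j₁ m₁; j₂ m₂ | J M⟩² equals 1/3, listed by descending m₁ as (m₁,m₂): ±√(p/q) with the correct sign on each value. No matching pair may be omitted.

(-1,-1): +√(1/3)

Admissible pairs with m₁+m₂ = M = -2: (-2,0), (-1,-1)
  (m₁,m₂)=(-1,-1): CG² = 1/3, CG = +√(1/3)   ← matches the target
  (m₁,m₂)=(-2,0): CG² = 2/3, CG = −√(2/3)
Pairs with CG² = 1/3: (-1,-1): +√(1/3)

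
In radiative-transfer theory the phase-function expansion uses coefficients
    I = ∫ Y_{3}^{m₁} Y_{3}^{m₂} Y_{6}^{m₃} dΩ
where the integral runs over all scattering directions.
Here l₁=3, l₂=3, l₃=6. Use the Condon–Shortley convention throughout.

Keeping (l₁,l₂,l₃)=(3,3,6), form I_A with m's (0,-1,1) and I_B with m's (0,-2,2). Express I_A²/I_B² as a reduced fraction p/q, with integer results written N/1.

25/16

l's match ⇒ only the (l;m) 3-j factors differ between A and B.
A: triangle coeff Δ(3,3,6) = 1/12012; Σ_t [0,0]: t=0:+1/1728 = 1/1728; (3j)²=25/858 [(3 3 6; 0 -1 1)], sign=-1
B: triangle coeff Δ(3,3,6) = 1/12012; Σ_t [0,0]: t=0:+1/4320 = 1/4320; (3j)²=8/429 [(3 3 6; 0 -2 2)], sign=+1
I_A²/I_B² = (25/858)/(8/429) = 25/16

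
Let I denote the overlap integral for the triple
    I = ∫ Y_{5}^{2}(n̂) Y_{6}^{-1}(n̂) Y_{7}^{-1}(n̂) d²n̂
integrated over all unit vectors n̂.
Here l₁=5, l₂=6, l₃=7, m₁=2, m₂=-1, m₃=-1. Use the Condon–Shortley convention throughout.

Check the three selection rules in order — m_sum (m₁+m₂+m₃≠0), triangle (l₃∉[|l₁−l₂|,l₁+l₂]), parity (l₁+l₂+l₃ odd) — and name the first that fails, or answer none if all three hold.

none

Σmᵢ = 0  ✓
l₃∈[|l₁−l₂|,l₁+l₂]=[1,11], have l₃=7  ✓
Σlᵢ = 18 ⇒ even  ✓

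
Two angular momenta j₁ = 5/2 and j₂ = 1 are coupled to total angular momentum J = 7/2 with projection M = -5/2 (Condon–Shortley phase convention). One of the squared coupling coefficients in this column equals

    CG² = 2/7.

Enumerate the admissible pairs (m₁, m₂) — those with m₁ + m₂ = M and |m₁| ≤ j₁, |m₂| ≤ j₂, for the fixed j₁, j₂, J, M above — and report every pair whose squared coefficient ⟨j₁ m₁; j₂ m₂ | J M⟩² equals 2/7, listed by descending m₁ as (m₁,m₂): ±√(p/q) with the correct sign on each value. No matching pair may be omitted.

(-5/2,0): +√(2/7)

Admissible pairs with m₁+m₂ = M = -5/2: (-5/2,0), (-3/2,-1)
  (m₁,m₂)=(-3/2,-1): CG² = 5/7, CG = +√(5/7)
  (m₁,m₂)=(-5/2,0): CG² = 2/7, CG = +√(2/7)   ← matches the target
Pairs with CG² = 2/7: (-5/2,0): +√(2/7)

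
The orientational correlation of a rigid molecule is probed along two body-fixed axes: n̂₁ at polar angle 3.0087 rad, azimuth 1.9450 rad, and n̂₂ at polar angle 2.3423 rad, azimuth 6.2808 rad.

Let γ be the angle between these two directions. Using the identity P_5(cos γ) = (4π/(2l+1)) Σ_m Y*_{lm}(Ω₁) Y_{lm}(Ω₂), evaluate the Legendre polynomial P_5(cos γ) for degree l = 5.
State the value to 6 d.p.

Summing Y*_{l m}(θ₁,φ₁)·Y_{l m}(θ₂,φ₂) over m ∈ [−5, 5]; prefactor 4π/(2·5+1) = 1.142397:
  m=-5: (-0.000018, -0.000006) × (0.087860, 0.001048) = (-0.000002, -0.000001)  (running Σ = (-0.000002, -0.000001))
  m=-4: (-0.000033, -0.000447) × (-0.270230, -0.002578) = (0.000008, 0.000121)  (running Σ = (0.000006, 0.000120))
  m=-3: (0.005688, -0.002735) × (0.430103, 0.003078) = (0.002455, -0.001159)  (running Σ = (0.002461, -0.001038))
  m=-2: (0.042084, 0.039080) × (-0.278301, -0.001328) = (-0.011660, -0.010932)  (running Σ = (-0.009199, -0.011970))
  m=-1: (-0.116574, 0.296847) × (-0.193596, -0.000462) = (0.022705, -0.057414)  (running Σ = (0.013506, -0.069385))
  m=0: (-0.815635, -0.000000) × (0.337621, 0.000000) = (-0.275376, -0.000000)  (running Σ = (-0.261870, -0.069385))
  m=1: (0.116574, 0.296847) × (0.193596, -0.000462) = (0.022705, 0.057414)  (running Σ = (-0.239165, -0.011970))
  m=2: (0.042084, -0.039080) × (-0.278301, 0.001328) = (-0.011660, 0.010932)  (running Σ = (-0.250825, -0.001038))
  m=3: (-0.005688, -0.002735) × (-0.430103, 0.003078) = (0.002455, 0.001159)  (running Σ = (-0.248370, 0.000120))
  m=4: (-0.000033, 0.000447) × (-0.270230, 0.002578) = (0.000008, -0.000121)  (running Σ = (-0.248362, -0.000001))
  m=5: (0.000018, -0.000006) × (-0.087860, 0.001048) = (-0.000002, 0.000001)  (running Σ = (-0.248364, -0.000000))
Accumulated sum (-0.248364, -0.000000); after 4π/(2l+1) scaling, (-0.283730, -0.000000) ⇒ P_5 = -0.283730

-0.283730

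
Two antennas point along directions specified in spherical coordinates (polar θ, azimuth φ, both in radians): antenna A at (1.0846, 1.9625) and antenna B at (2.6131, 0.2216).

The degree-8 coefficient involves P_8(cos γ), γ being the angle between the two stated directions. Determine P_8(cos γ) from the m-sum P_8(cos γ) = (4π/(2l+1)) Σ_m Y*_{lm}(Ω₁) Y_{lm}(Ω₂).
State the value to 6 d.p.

-0.129199

Term-by-term m-sum for l=8 (normalisation 4π/17 = 0.739198):
  [-8]  conj(Y_{8,-8})(Ω₁) = (-0.192412, 0.001532) ; Y_{8,-8}(Ω₂) = (-0.000432, -0.002110) ; Δ = (0.000086, 0.000405)
  [-7]  conj(Y_{8,-7})(Ω₁) = (0.158283, 0.374722) ; Y_{8,-7}(Ω₂) = (-0.000289, 0.014752) ; Δ = (-0.005574, 0.002227)
  [-6]  conj(Y_{8,-6})(Ω₁) = (0.287472, -0.290926) ; Y_{8,-6}(Ω₂) = (0.015053, -0.061194) ; Δ = (-0.013476, -0.021971)
  [-5]  conj(Y_{8,-5})(Ω₁) = (-0.052267, -0.021346) ; Y_{8,-5}(Ω₂) = (-0.083653, 0.167662) ; Δ = (0.007951, -0.006978)
  [-4]  conj(Y_{8,-4})(Ω₁) = (-0.001299, -0.326191) ; Y_{8,-4}(Ω₂) = (0.245533, -0.300913) ; Δ = (-0.098474, -0.079700)
  [-3]  conj(Y_{8,-3})(Ω₁) = (-0.212792, 0.088887) ; Y_{8,-3}(Ω₂) = (-0.403379, 0.316178) ; Δ = (0.057732, -0.103135)
  [-2]  conj(Y_{8,-2})(Ω₁) = (-0.156580, -0.155958) ; Y_{8,-2}(Ω₂) = (0.251120, -0.119205) ; Δ = (-0.057912, -0.020499)
  [-1]  conj(Y_{8,-1})(Ω₁) = (-0.106804, 0.258577) ; Y_{8,-1}(Ω₂) = (0.263456, -0.059357) ; Δ = (-0.012790, 0.074463)
  [+0]  conj(Y_{8,0})(Ω₁) = (-0.183057, -0.000000) ; Y_{8,0}(Ω₂) = (-0.383105, 0.000000) ; Δ = (0.070130, 0.000000)
  [+1]  conj(Y_{8,1})(Ω₁) = (0.106804, 0.258577) ; Y_{8,1}(Ω₂) = (-0.263456, -0.059357) ; Δ = (-0.012790, -0.074463)
  [+2]  conj(Y_{8,2})(Ω₁) = (-0.156580, 0.155958) ; Y_{8,2}(Ω₂) = (0.251120, 0.119205) ; Δ = (-0.057912, 0.020499)
  [+3]  conj(Y_{8,3})(Ω₁) = (0.212792, 0.088887) ; Y_{8,3}(Ω₂) = (0.403379, 0.316178) ; Δ = (0.057732, 0.103135)
  [+4]  conj(Y_{8,4})(Ω₁) = (-0.001299, 0.326191) ; Y_{8,4}(Ω₂) = (0.245533, 0.300913) ; Δ = (-0.098474, 0.079700)
  [+5]  conj(Y_{8,5})(Ω₁) = (0.052267, -0.021346) ; Y_{8,5}(Ω₂) = (0.083653, 0.167662) ; Δ = (0.007951, 0.006978)
  [+6]  conj(Y_{8,6})(Ω₁) = (0.287472, 0.290926) ; Y_{8,6}(Ω₂) = (0.015053, 0.061194) ; Δ = (-0.013476, 0.021971)
  [+7]  conj(Y_{8,7})(Ω₁) = (-0.158283, 0.374722) ; Y_{8,7}(Ω₂) = (0.000289, 0.014752) ; Δ = (-0.005574, -0.002227)
  [+8]  conj(Y_{8,8})(Ω₁) = (-0.192412, -0.001532) ; Y_{8,8}(Ω₂) = (-0.000432, 0.002110) ; Δ = (0.000086, -0.000405)
Σ over m = (-0.174782, 0.000000); ×(4π/17) → (-0.129199, 0.000000). Real part: -0.129199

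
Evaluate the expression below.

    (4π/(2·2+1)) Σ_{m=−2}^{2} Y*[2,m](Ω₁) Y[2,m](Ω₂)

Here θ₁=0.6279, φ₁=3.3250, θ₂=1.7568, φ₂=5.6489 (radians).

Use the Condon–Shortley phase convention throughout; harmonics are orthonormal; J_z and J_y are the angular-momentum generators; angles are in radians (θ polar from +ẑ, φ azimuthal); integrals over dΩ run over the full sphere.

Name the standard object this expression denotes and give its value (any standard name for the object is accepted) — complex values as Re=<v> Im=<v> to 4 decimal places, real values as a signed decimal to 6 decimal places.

This sum is the spherical-harmonic addition theorem: it equals the Legendre polynomial P_l(cos γ) of the angle γ between the two directions.
Addition theorem: P_2(cos γ) = (4π/5) Σ_m Y*_{lm}(Ω₁) Y_{lm}(Ω₂), m = −2…2:
  m=-2: (0.124433, 0.047807) × (0.111041, 0.356155) = (-0.003210, 0.049626)  (running Σ = (-0.003210, 0.049626))
  m=-1: (-0.361109, -0.066983) × (-0.113096, -0.083204) = (0.035267, 0.037621)  (running Σ = (0.032057, 0.087247))
  m=0: (0.304264, -0.000000) × (-0.283032, 0.000000) = (-0.086117, 0.000000)  (running Σ = (-0.054060, 0.087247))
  m=1: (0.361109, -0.066983) × (0.113096, -0.083204) = (0.035267, -0.037621)  (running Σ = (-0.018793, 0.049626))
  m=2: (0.124433, -0.047807) × (0.111041, -0.356155) = (-0.003210, -0.049626)  (running Σ = (-0.022003, 0.000000))
Accumulated sum (-0.022003, 0.000000); after 4π/(2l+1) scaling, (-0.055299, 0.000000) ⇒ P_2 = -0.055299

Legendre polynomial (addition theorem), -0.055299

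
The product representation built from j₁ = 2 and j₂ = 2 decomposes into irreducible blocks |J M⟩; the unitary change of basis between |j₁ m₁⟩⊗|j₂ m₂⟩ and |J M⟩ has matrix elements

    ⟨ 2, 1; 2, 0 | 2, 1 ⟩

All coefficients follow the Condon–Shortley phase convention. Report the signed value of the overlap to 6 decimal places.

triangle: 2!×2!×2!/7! = 8/5040
(j±m)!: 3!×1!×2!×2!×3!×1! = 144
prefactor² = (2J+1)×Δ×N² = 8/7
  k=0: +1/(0!×2!×1!×2!×1!×0!) = 1/4
  k=1: −1/(1!×1!×0!×1!×2!×1!) = -1/2
Σ = -1/4  ⇒  CG² = 8/7×(-1/4)² = 1/14
CG = −√(1/14) = -0.267261

-0.267261  (= −√(1/14))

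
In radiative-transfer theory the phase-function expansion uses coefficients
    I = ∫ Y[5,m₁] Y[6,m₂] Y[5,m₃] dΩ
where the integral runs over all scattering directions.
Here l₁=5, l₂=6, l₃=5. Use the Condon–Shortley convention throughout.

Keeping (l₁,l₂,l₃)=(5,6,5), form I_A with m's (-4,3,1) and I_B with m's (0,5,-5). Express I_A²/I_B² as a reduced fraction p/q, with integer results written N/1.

Same 5,6,5: normalisation and zero-m 3j drop out of the ratio.
A: Δ: 6! 4! 6! / 17! → 1/28588560; sum: t=5:−1/138240 t=6:+1/155520 = -1/1244160; 3j²(5 6 5; -4 3 1) = Δ·Π!·Σ² = 3/9724  (sign -1)
B: Δ: 6! 4! 6! / 17! → 1/28588560; sum: t=5:−1/2073600 = -1/2073600; 3j²(5 6 5; 0 5 -5) = Δ·Π!·Σ² = 15/884  (sign -1)
I_A²/I_B² = (3/9724)/(15/884) = 1/55

1/55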